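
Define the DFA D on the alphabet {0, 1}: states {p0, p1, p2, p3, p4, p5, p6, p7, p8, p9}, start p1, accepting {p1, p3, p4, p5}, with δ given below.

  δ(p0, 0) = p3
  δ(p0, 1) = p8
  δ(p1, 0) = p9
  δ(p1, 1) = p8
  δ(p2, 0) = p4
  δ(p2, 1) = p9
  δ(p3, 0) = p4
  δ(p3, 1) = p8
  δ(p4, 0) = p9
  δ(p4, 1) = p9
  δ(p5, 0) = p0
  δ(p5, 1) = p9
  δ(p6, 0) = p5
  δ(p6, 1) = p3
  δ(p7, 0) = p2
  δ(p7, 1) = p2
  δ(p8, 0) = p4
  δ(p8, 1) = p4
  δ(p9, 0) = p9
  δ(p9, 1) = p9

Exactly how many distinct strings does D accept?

The useful subgraph on states {p1, p4, p8} is acyclic, so L(D) is finite; the longest accepting path visits 3 useful states, giving maximum string length 2.
Counting accepting paths from p1 by length: 1 of length 0, 2 of length 2. Total 3.

3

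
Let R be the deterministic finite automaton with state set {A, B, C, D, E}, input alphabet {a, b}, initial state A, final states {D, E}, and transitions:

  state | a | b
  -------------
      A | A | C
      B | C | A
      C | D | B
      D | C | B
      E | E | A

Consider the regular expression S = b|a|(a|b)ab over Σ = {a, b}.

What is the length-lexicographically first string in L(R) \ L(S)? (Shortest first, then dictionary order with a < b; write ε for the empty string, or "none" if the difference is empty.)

The string ba is accepted by R but not by S.
No shorter string lies in the difference, and ba is the lexicographically first length-2 string in L(R) \ L(S).

ba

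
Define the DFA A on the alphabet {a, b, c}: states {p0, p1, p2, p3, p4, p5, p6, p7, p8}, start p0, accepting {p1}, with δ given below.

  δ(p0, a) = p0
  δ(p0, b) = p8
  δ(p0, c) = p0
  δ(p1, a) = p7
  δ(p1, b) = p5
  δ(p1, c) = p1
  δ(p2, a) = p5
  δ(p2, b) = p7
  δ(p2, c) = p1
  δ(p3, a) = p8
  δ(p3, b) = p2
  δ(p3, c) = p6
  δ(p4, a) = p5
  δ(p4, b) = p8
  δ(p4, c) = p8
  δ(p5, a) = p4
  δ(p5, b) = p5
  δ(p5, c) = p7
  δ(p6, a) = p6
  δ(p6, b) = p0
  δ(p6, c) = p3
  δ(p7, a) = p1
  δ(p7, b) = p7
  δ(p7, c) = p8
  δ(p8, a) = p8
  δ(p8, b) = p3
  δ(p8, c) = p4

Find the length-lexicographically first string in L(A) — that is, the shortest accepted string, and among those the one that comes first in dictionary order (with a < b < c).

A breadth-first search from p0 reaches an accepting state first via the path p0 → p8 → p3 → p2 → p1 on input bbbc.
No string of length < 4 is accepted (BFS exhausts all shorter strings without reaching an accepting state), and bbbc is the lexicographically least accepting string of length 4.

bbbc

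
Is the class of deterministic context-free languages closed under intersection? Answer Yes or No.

No

DCFLs are closed under complement (normalise the DPDA to read all of its input, then flip the verdict). If they were also closed under intersection, De Morgan would make them closed under union; but {aⁿbⁿ : n≥0} and {aⁿb²ⁿ : n≥0} are DCFLs (push the a's; pop one per b, respectively one per two b's) whose union no deterministic PDA accepts: a DPDA for it would have a single run on aⁿb²ⁿ, accepting after the prefix aⁿbⁿ and accepting again after n more b's; an ordinary PDA that simulates it on a's and b's and, at any moment when it is accepting, may switch to reading only a fresh letter c while feeding each c to the simulation as a b, would accept aⁱbʲcᵏ (k≥1) exactly when both aⁱbʲ and aⁱbʲ⁺ᵏ are in the language, i.e. its language intersected with the regular set a*b*c⁺ would be exactly {aⁿbⁿcⁿ : n≥1} — impossible, since context-free languages are closed under intersection with regular sets and {aⁿbⁿcⁿ} is not context-free.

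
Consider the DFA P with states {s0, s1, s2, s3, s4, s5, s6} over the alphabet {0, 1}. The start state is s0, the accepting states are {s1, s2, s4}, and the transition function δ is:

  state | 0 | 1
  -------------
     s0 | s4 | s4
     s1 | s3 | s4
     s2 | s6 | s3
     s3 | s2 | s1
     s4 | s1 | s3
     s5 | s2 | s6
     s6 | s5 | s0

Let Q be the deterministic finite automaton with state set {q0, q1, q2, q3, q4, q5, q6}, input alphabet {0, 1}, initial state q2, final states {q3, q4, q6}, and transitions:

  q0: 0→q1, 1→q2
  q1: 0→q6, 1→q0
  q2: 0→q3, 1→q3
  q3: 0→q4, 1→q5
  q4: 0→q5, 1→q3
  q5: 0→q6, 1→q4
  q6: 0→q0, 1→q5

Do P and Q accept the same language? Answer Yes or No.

Yes

Exploring the product automaton P × Q from the start pair (s0, q2), following both machines on each input symbol, reaches 7 state pairs: (s0, q2), (s4, q3), (s1, q4), (s3, q5), (s2, q6), (s6, q0), (s5, q1).
P accepts in {s1, s2, s4} and Q accepts in {q3, q4, q6}. In every reachable pair the two components are either both accepting — (s4, q3), (s1, q4), (s2, q6) — or both non-accepting, so no string is accepted by exactly one of the machines: L(P) \ L(Q) and L(Q) \ L(P) are both empty.
Hence every string is accepted by P iff it is accepted by Q, and the two languages coincide.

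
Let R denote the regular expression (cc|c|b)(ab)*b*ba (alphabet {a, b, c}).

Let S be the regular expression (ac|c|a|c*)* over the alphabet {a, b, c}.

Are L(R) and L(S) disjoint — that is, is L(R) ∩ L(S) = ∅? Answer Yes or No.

Converting the expression R to a DFA (subset construction, then merging equivalent states) gives the minimal DFA with states {r0, r1, r2, r3, r4, r5, r6}, start state r0, accepting states {r6} and transitions r0: a→r1, b→r2, c→r3; r1: a→r1, b→r1, c→r1; r2: a→r4, b→r5, c→r1; r3: a→r4, b→r5, c→r2; r4: a→r1, b→r2, c→r1; r5: a→r6, b→r5, c→r1; r6: a→r1, b→r1, c→r1.
Converting the expression S to a DFA (subset construction, then merging equivalent states) gives the minimal DFA with states {s0, s1}, start state s0, accepting states {s0} and transitions s0: a→s0, b→s1, c→s0; s1: a→s1, b→s1, c→s1.
Exploring the product automaton R × S from the start pair (r0, s0), following both machines on each input symbol, reaches 10 state pairs: (r0, s0), (r1, s0), (r2, s1), (r3, s0), (r1, s1), (r4, s1), (r5, s1), (r4, s0), (r2, s0), (r6, s1).
R accepts in {r6} and S accepts in {s0}; no reachable pair has both components accepting, so no string drives both machines to acceptance simultaneously and L(R) ∩ L(S) = ∅.
So no string is accepted by both, and the intersection is empty.

Yes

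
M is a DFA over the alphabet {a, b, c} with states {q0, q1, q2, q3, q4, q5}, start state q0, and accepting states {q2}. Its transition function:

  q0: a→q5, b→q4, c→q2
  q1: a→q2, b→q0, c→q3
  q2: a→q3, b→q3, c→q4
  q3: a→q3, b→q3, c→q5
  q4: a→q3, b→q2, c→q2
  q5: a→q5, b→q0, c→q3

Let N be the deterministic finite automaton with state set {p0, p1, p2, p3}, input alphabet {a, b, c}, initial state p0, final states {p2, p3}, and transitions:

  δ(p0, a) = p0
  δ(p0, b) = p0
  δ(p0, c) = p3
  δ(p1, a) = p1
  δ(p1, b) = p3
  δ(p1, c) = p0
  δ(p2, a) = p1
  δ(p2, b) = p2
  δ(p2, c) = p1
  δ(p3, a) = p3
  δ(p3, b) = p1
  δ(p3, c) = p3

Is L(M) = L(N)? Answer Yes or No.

The string bb is accepted by M but rejected by N.
So L(M) ≠ L(N).

No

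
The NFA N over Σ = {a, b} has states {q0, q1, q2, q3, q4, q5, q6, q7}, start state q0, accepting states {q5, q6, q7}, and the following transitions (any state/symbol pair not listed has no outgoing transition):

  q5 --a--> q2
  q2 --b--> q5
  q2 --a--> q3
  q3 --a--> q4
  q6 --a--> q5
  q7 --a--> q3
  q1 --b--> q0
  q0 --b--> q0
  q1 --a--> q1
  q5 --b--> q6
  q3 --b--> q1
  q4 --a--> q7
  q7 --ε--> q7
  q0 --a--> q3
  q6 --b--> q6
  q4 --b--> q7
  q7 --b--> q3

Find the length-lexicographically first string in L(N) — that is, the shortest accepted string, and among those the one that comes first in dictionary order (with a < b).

aaa

A breadth-first search from q0 reaches an accepting state first via the path q0 → q3 → q4 → q7 on input aaa.
No string of length < 3 is accepted (BFS exhausts all shorter strings without reaching an accepting state), and aaa is the lexicographically least accepting string of length 3.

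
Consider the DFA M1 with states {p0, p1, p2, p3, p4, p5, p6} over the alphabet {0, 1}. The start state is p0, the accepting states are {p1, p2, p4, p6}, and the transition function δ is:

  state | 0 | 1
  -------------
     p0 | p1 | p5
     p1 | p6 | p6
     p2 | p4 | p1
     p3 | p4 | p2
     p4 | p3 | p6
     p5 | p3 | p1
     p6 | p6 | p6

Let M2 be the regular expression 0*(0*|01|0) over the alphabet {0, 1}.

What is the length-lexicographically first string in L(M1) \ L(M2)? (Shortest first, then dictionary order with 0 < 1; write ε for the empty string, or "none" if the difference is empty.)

11

The string 11 is accepted by M1 but not by M2.
No shorter string lies in the difference, and 11 is the lexicographically first length-2 string in L(M1) \ L(M2).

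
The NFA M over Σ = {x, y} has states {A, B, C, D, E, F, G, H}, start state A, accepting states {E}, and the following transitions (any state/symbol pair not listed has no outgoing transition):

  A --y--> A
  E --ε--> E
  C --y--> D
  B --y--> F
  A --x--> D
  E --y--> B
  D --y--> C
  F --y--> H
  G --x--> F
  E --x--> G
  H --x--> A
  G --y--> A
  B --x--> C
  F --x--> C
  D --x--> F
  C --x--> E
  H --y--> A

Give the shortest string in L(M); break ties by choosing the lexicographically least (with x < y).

A breadth-first search from A reaches an accepting state first via the path A → D → C → E on input xyx.
No string of length < 3 is accepted (BFS exhausts all shorter strings without reaching an accepting state), and xyx is the lexicographically least accepting string of length 3.

xyx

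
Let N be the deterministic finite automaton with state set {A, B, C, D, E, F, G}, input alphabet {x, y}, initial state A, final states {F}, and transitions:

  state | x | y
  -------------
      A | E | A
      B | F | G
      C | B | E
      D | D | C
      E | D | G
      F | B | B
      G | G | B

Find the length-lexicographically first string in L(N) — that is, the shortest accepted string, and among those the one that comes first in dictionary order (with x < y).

xyyx

A breadth-first search from A reaches an accepting state first via the path A → E → G → B → F on input xyyx.
No string of length < 4 is accepted (BFS exhausts all shorter strings without reaching an accepting state), and xyyx is the lexicographically least accepting string of length 4.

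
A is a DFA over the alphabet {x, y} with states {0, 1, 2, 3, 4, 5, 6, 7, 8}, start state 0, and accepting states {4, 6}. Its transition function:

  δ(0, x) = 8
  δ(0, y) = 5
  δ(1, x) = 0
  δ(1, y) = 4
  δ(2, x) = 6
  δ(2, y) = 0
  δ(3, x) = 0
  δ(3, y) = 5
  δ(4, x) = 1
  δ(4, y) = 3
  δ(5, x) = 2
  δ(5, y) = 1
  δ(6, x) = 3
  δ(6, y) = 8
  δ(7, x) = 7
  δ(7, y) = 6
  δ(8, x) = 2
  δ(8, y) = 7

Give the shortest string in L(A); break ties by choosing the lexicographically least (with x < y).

xxx

A breadth-first search from 0 reaches an accepting state first via the path 0 → 8 → 2 → 6 on input xxx.
No string of length < 3 is accepted (BFS exhausts all shorter strings without reaching an accepting state), and xxx is the lexicographically least accepting string of length 3.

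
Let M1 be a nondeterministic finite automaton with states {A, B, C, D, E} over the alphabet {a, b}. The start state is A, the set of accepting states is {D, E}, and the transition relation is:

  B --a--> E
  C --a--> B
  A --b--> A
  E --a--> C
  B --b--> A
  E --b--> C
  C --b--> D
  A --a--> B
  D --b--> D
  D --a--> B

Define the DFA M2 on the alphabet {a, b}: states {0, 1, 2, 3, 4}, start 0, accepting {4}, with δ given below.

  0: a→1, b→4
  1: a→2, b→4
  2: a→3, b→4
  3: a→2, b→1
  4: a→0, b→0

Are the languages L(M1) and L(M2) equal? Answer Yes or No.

No

The string aa is accepted by M1 but rejected by M2.
So L(M1) ≠ L(M2).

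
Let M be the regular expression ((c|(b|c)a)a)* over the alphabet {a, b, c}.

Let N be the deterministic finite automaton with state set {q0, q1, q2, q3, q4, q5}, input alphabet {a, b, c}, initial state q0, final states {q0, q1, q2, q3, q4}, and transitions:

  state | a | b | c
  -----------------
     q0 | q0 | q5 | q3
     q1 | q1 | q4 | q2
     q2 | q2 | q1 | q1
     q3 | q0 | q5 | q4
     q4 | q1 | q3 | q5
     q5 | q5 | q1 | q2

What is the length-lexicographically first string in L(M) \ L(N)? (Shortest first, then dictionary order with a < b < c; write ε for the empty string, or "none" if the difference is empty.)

The string baa is accepted by M but not by N.
No shorter string lies in the difference, and baa is the lexicographically first length-3 string in L(M) \ L(N).

baa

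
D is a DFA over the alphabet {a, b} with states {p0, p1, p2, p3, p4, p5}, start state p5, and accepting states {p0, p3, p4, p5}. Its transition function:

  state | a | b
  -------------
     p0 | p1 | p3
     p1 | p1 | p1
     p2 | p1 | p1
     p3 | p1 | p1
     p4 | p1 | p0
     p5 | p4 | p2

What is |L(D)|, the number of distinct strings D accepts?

The useful subgraph on states {p0, p3, p4, p5} is acyclic, so L(D) is finite; the longest accepting path visits 4 useful states, giving maximum string length 3.
Counting accepting paths from p5 by length: 1 of length 0, 1 of length 1, 1 of length 2, 1 of length 3. Total 4.

4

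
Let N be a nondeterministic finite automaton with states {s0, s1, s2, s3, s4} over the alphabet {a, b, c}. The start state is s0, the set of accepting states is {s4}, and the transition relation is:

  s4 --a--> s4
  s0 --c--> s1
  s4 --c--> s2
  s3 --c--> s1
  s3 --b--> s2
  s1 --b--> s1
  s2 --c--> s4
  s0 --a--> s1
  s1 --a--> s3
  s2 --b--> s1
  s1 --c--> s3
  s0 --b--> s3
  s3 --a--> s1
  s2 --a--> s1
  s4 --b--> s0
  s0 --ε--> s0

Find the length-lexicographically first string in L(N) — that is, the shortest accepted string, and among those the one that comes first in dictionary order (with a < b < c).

bbc

A breadth-first search from s0 reaches an accepting state first via the path s0 → s3 → s2 → s4 on input bbc.
No string of length < 3 is accepted (BFS exhausts all shorter strings without reaching an accepting state), and bbc is the lexicographically least accepting string of length 3.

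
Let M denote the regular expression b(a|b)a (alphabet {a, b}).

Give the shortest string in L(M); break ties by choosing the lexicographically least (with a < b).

baa

By inspection of the expression, no string of length less than 3 matches, and baa is the lexicographically first match of length 3.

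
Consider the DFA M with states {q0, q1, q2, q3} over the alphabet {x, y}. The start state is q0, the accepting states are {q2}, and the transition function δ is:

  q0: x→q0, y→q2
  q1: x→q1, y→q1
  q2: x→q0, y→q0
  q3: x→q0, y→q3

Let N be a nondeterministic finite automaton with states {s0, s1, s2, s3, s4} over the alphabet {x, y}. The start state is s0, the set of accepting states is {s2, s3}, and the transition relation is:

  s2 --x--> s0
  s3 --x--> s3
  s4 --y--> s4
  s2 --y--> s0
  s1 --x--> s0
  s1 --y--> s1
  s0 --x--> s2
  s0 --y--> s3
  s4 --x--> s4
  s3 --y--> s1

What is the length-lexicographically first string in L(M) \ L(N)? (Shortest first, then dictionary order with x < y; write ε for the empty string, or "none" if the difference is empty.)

The string xy is accepted by M but not by N.
No shorter string lies in the difference, and xy is the lexicographically first length-2 string in L(M) \ L(N).

xy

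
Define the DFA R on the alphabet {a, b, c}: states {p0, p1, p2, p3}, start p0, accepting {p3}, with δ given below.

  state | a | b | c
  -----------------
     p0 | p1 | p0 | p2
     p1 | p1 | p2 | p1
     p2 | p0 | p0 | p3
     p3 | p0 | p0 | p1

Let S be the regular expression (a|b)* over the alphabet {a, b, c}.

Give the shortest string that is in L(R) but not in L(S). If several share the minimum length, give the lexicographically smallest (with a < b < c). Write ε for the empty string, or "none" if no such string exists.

The string cc is accepted by R but not by S.
No shorter string lies in the difference, and cc is the lexicographically first length-2 string in L(R) \ L(S).

cc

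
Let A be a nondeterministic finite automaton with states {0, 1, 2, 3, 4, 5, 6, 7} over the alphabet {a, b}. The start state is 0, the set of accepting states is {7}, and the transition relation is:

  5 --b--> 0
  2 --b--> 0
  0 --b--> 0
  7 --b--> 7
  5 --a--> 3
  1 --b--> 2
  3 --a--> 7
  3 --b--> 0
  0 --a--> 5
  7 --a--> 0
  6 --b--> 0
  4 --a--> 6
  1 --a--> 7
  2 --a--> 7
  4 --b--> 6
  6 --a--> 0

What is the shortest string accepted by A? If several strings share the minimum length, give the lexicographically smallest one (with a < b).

aaa

A breadth-first search from 0 reaches an accepting state first via the path 0 → 5 → 3 → 7 on input aaa.
No string of length < 3 is accepted (BFS exhausts all shorter strings without reaching an accepting state), and aaa is the lexicographically least accepting string of length 3.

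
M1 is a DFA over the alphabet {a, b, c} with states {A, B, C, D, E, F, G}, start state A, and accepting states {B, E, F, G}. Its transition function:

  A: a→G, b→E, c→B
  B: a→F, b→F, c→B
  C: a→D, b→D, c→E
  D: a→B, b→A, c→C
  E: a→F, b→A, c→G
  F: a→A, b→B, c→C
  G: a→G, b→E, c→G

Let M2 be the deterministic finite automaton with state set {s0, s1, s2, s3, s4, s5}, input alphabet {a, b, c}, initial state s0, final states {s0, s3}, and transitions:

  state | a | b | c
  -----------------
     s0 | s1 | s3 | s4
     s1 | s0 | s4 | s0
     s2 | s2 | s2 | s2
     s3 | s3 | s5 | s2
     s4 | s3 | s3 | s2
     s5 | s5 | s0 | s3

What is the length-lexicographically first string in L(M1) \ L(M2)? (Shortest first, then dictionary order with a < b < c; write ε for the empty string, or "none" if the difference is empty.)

a

The string a is accepted by M1 but not by M2.
No shorter string lies in the difference, and a is the lexicographically first length-1 string in L(M1) \ L(M2).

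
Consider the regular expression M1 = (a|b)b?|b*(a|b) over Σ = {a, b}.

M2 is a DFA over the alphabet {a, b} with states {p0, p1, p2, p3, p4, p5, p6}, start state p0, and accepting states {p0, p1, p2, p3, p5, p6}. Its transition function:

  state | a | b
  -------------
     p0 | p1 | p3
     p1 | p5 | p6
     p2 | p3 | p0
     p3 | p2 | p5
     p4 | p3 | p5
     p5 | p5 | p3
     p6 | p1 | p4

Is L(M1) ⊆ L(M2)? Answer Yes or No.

Yes

Converting the expression M1 to a DFA (subset construction, then merging equivalent states) gives the minimal DFA with states {r0, r1, r2, r3, r4}, start state r0, accepting states {r1, r2, r4} and transitions r0: a→r1, b→r2; r1: a→r3, b→r4; r2: a→r4, b→r2; r3: a→r3, b→r3; r4: a→r3, b→r3.
Exploring the product automaton M1 × M2 from the start pair (r0, p0), following both machines on each input symbol, reaches 14 state pairs: (r0, p0), (r1, p1), (r2, p3), (r3, p5), (r4, p6), (r4, p2), (r2, p5), (r3, p3), (r3, p1), (r3, p4), (r3, p0), (r4, p5), (r3, p2), (r3, p6).
M1 accepts in {r1, r2, r4} and M2 accepts in {p0, p1, p2, p3, p5, p6}. The reachable pairs whose M1-component is accepting are (r1, p1), (r2, p3), (r4, p6), (r4, p2), (r2, p5), (r4, p5); in each of them the M2-component is accepting too, so the product for L(M1) \ L(M2) (M1-component accepting, M2-component rejecting) has no reachable accepting pair and the difference is empty.
Hence every string in L(M1) is also in L(M2).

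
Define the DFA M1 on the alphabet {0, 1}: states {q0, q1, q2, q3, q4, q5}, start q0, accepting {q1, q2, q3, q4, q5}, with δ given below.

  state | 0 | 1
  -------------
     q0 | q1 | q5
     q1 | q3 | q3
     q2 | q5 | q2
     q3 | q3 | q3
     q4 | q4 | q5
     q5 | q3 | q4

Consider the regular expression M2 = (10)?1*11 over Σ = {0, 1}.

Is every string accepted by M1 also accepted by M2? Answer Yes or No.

The string 0 is in L(M1) but not in L(M2).
So L(M1) ⊄ L(M2).

No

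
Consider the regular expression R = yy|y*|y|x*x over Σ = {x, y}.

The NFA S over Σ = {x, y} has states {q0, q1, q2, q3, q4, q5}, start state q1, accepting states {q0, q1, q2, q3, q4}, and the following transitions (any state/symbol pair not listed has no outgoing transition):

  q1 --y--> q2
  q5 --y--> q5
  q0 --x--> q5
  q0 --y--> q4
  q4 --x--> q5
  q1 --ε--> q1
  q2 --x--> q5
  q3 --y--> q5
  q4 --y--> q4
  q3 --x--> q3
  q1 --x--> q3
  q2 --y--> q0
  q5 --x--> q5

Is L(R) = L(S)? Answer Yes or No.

Converting the expression R to a DFA (subset construction, then merging equivalent states) gives the minimal DFA with states {r0, r1, r2, r3}, start state r0, accepting states {r0, r1, r2} and transitions r0: x→r1, y→r2; r1: x→r1, y→r3; r2: x→r3, y→r2; r3: x→r3, y→r3.
Exploring the product automaton R × S from the start pair (r0, q1), following both machines on each input symbol, reaches 6 state pairs: (r0, q1), (r1, q3), (r2, q2), (r3, q5), (r2, q0), (r2, q4).
R accepts in {r0, r1, r2} and S accepts in {q0, q1, q2, q3, q4}. In every reachable pair the two components are either both accepting — (r0, q1), (r1, q3), (r2, q2), (r2, q0), (r2, q4) — or both non-accepting, so no string is accepted by exactly one of the machines: L(R) \ L(S) and L(S) \ L(R) are both empty.
Hence every string is accepted by R iff it is accepted by S, and the two languages coincide.

Yes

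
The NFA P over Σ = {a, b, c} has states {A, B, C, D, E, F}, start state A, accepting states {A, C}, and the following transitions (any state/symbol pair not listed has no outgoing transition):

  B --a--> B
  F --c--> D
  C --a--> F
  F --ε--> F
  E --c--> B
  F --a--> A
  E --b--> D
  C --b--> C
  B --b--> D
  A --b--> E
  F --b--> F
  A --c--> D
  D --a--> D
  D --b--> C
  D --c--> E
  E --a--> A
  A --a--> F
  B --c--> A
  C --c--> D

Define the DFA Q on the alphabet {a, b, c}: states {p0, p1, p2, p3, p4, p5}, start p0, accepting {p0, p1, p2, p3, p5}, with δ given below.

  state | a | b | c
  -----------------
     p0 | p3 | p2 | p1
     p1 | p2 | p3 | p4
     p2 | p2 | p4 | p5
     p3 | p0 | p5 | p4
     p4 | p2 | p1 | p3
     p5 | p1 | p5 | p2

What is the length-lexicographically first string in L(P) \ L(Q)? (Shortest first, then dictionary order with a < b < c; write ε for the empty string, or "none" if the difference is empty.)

The string cab is accepted by P but not by Q.
No shorter string lies in the difference, and cab is the lexicographically first length-3 string in L(P) \ L(Q).

cab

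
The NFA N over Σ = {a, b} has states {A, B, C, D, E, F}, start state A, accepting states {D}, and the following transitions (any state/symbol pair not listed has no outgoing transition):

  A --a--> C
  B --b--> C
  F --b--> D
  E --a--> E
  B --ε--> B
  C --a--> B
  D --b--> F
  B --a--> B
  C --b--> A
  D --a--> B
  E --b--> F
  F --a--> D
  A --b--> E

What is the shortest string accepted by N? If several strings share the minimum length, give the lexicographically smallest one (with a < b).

A breadth-first search from A reaches an accepting state first via the path A → E → F → D on input bba.
No string of length < 3 is accepted (BFS exhausts all shorter strings without reaching an accepting state), and bba is the lexicographically least accepting string of length 3.

bba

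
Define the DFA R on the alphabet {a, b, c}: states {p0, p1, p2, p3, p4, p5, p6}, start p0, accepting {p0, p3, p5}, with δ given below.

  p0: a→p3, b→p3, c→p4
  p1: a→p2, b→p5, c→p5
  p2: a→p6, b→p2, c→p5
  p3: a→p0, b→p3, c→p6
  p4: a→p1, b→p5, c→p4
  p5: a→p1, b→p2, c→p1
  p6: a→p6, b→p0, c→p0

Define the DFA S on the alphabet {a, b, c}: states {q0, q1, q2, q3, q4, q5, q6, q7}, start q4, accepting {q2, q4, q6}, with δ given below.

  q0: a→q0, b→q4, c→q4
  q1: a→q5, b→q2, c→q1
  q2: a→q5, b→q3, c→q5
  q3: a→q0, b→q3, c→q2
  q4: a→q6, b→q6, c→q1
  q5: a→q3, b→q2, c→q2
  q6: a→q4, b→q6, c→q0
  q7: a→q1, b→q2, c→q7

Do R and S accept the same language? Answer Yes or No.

Yes

Exploring the product automaton R × S from the start pair (p0, q4), following both machines on each input symbol, reaches 7 state pairs: (p0, q4), (p3, q6), (p4, q1), (p6, q0), (p1, q5), (p5, q2), (p2, q3).
R accepts in {p0, p3, p5} and S accepts in {q2, q4, q6}. In every reachable pair the two components are either both accepting — (p0, q4), (p3, q6), (p5, q2) — or both non-accepting, so no string is accepted by exactly one of the machines: L(R) \ L(S) and L(S) \ L(R) are both empty.
Hence every string is accepted by R iff it is accepted by S, and the two languages coincide.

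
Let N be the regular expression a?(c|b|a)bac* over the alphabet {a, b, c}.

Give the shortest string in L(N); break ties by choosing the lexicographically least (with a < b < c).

By inspection of the expression, no string of length less than 3 matches, and aba is the lexicographically first match of length 3.

aba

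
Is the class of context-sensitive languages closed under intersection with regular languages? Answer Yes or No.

Every regular language is context-sensitive, and context-sensitive languages are closed under intersection (an LBA runs the DFA check and then the LBA for L on the same linear tape).
So the context-sensitive languages are closed under intersection with a regular language.

Yes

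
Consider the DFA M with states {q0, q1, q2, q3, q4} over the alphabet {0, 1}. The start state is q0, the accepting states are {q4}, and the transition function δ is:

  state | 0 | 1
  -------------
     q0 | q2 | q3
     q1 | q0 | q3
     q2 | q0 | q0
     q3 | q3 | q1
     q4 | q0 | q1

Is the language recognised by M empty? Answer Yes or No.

Yes

The states reachable from the start state are {q0, q1, q2, q3}.
None of the accepting states {q4} is reachable, so no string is accepted and L(M) = ∅.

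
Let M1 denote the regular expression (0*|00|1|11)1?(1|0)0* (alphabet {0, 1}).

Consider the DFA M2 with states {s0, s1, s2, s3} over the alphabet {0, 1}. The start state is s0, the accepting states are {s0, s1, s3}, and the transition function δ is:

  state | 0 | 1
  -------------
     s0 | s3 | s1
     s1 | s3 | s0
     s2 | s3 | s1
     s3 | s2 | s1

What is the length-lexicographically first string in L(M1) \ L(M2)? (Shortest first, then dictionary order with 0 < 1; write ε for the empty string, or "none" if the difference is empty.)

00

The string 00 is accepted by M1 but not by M2.
No shorter string lies in the difference, and 00 is the lexicographically first length-2 string in L(M1) \ L(M2).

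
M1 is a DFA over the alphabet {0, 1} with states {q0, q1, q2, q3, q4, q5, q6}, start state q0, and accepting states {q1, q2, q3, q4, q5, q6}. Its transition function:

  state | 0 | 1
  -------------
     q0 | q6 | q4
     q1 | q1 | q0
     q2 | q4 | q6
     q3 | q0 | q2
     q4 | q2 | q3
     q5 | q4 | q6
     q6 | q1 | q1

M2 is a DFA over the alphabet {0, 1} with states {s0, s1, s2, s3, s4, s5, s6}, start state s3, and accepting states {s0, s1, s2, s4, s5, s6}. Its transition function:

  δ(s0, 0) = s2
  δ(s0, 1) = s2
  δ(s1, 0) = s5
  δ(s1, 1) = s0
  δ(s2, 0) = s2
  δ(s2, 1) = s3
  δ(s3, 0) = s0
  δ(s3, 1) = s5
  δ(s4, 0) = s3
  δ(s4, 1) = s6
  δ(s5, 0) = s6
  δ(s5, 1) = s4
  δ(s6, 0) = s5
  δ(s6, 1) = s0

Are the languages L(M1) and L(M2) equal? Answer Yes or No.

Yes

Exploring the product automaton M1 × M2 from the start pair (q0, s3), following both machines on each input symbol, reaches 6 state pairs: (q0, s3), (q6, s0), (q4, s5), (q1, s2), (q2, s6), (q3, s4).
M1 accepts in {q1, q2, q3, q4, q5, q6} and M2 accepts in {s0, s1, s2, s4, s5, s6}. In every reachable pair the two components are either both accepting — (q6, s0), (q4, s5), (q1, s2), (q2, s6), (q3, s4) — or both non-accepting, so no string is accepted by exactly one of the machines: L(M1) \ L(M2) and L(M2) \ L(M1) are both empty.
Hence every string is accepted by M1 iff it is accepted by M2, and the two languages coincide.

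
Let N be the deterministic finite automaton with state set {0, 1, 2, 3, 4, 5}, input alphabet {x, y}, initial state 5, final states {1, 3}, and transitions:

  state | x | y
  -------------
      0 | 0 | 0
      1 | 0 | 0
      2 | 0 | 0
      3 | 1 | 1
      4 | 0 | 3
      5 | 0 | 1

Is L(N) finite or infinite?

finite

The useful states (reachable from 5 and able to reach an accepting state) are {1, 5}.
Restricted to these states the transition graph has no cycle, so every accepting path has bounded length and L is finite.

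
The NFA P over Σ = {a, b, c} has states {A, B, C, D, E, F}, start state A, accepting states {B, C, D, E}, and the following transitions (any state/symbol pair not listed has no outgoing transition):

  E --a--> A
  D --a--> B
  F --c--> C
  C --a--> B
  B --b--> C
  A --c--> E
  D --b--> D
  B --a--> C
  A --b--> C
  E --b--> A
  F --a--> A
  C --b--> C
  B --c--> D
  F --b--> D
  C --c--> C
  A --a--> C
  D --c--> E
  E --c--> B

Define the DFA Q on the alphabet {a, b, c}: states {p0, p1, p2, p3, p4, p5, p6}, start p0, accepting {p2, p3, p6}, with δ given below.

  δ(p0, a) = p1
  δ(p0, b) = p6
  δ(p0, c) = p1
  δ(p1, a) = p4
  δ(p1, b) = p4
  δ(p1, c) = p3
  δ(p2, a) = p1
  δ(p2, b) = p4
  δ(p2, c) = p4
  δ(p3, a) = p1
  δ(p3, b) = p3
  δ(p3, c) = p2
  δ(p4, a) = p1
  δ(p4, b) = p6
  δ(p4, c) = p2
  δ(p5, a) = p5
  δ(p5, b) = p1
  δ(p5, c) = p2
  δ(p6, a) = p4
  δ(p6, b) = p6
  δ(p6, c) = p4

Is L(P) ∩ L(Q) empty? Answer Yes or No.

The string b is accepted by both P and Q.
Hence L(P) ∩ L(Q) ≠ ∅.

No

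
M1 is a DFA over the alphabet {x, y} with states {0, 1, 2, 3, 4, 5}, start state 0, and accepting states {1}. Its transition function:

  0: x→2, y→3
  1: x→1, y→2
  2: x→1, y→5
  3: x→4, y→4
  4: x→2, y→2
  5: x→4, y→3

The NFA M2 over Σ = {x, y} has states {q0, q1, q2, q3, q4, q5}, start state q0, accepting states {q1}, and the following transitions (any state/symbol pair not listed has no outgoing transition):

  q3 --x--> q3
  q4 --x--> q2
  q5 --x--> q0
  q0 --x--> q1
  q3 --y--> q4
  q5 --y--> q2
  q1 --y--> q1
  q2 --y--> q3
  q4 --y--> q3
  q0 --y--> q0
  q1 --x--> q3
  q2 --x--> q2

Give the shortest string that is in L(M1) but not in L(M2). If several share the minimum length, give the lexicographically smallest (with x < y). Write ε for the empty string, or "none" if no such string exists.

xx

The string xx is accepted by M1 but not by M2.
No shorter string lies in the difference, and xx is the lexicographically first length-2 string in L(M1) \ L(M2).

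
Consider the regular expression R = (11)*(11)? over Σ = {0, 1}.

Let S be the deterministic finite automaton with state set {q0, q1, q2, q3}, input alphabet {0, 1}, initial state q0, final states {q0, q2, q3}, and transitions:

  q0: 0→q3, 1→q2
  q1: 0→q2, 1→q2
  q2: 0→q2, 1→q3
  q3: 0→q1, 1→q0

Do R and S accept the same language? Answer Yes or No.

No

The string 0 is accepted by S but rejected by R.
So L(R) ≠ L(S).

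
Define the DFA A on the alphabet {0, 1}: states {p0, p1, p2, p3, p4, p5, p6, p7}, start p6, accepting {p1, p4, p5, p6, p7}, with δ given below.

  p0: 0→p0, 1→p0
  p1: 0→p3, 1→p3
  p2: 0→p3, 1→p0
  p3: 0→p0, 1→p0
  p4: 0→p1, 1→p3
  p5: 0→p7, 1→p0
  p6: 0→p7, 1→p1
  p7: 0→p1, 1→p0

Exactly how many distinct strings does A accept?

The useful subgraph on states {p1, p6, p7} is acyclic, so L(A) is finite; the longest accepting path visits 3 useful states, giving maximum string length 2.
Counting accepting paths from p6 by length: 1 of length 0, 2 of length 1, 1 of length 2. Total 4.

4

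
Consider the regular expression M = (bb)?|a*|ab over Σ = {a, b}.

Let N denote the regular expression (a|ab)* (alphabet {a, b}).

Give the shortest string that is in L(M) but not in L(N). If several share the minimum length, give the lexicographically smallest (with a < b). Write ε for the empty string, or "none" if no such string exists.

The string bb is accepted by M but not by N.
No shorter string lies in the difference, and bb is the lexicographically first length-2 string in L(M) \ L(N).

bb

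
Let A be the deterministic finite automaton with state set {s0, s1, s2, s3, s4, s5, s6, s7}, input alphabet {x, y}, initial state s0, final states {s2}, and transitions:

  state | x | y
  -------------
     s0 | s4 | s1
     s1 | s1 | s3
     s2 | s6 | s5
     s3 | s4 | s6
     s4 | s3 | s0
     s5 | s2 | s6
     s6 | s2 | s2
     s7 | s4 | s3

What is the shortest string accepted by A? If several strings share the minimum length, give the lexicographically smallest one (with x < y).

A breadth-first search from s0 reaches an accepting state first via the path s0 → s4 → s3 → s6 → s2 on input xxyx.
No string of length < 4 is accepted (BFS exhausts all shorter strings without reaching an accepting state), and xxyx is the lexicographically least accepting string of length 4.

xxyx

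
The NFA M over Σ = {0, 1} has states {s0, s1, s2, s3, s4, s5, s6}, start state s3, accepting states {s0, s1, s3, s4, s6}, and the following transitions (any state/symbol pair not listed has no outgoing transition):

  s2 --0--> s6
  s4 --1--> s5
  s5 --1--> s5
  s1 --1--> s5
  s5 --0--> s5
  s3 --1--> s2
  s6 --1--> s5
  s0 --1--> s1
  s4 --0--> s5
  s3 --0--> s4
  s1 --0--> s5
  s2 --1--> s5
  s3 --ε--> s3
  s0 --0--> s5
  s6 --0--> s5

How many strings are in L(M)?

The useful subgraph on states {s2, s3, s4, s6} is acyclic, so L(M) is finite; the longest accepting path visits 3 useful states, giving maximum string length 2.
Counting accepting paths from s3 by length: 1 of length 0, 1 of length 1, 1 of length 2. Total 3.

3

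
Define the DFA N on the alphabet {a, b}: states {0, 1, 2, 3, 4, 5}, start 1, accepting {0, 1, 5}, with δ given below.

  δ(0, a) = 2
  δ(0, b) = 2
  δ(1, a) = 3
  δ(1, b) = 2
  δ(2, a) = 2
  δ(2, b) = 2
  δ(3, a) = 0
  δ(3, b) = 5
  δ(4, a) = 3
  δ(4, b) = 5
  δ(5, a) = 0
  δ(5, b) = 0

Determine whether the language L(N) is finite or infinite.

The useful states (reachable from 1 and able to reach an accepting state) are {0, 1, 3, 5}.
Restricted to these states the transition graph has no cycle, so every accepting path has bounded length and L is finite.

finite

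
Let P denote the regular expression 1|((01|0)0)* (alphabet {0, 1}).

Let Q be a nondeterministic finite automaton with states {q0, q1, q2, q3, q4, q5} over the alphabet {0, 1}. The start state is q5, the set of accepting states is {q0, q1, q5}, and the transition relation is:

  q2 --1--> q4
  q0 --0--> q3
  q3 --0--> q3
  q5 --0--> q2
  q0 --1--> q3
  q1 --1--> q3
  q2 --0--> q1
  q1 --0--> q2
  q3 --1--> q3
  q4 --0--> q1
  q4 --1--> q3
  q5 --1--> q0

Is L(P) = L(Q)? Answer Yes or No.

Yes

Converting the expression P to a DFA (subset construction, then merging equivalent states) gives the minimal DFA with states {p0, p1, p2, p3, p4, p5}, start state p0, accepting states {p0, p2, p3} and transitions p0: 0→p1, 1→p2; p1: 0→p3, 1→p4; p2: 0→p5, 1→p5; p3: 0→p1, 1→p5; p4: 0→p3, 1→p5; p5: 0→p5, 1→p5.
Exploring the product automaton P × Q from the start pair (p0, q5), following both machines on each input symbol, reaches 6 state pairs: (p0, q5), (p1, q2), (p2, q0), (p3, q1), (p4, q4), (p5, q3).
P accepts in {p0, p2, p3} and Q accepts in {q0, q1, q5}. In every reachable pair the two components are either both accepting — (p0, q5), (p2, q0), (p3, q1) — or both non-accepting, so no string is accepted by exactly one of the machines: L(P) \ L(Q) and L(Q) \ L(P) are both empty.
Hence every string is accepted by P iff it is accepted by Q, and the two languages coincide.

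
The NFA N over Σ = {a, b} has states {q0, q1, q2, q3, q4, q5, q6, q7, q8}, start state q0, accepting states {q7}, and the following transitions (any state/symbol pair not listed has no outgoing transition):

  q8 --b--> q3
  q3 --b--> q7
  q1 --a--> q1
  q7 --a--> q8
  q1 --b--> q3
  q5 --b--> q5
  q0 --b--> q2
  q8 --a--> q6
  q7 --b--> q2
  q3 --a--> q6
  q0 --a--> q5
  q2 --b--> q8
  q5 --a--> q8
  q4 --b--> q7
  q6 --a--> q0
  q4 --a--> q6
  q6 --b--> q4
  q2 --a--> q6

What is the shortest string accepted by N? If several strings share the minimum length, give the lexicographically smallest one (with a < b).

A breadth-first search from q0 reaches an accepting state first via the path q0 → q5 → q8 → q3 → q7 on input aabb.
No string of length < 4 is accepted (BFS exhausts all shorter strings without reaching an accepting state), and aabb is the lexicographically least accepting string of length 4.

aabb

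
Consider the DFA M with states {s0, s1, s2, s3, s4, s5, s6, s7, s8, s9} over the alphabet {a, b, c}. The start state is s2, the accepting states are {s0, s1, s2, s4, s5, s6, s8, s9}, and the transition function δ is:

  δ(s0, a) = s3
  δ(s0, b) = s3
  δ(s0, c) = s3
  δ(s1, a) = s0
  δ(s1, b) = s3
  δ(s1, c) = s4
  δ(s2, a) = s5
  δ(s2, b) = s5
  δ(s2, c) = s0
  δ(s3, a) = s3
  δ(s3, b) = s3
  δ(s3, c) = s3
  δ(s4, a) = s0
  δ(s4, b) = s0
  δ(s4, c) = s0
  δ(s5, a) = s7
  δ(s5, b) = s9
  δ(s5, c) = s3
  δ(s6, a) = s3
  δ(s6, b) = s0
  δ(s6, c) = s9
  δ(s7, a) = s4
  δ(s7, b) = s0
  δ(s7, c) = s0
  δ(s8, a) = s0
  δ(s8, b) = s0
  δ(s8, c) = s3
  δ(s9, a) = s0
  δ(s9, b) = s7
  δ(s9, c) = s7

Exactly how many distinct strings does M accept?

The useful subgraph on states {s0, s2, s4, s5, s7, s9} is acyclic, so L(M) is finite; the longest accepting path visits 6 useful states, giving maximum string length 5.
Counting accepting paths from s2 by length: 1 of length 0, 3 of length 1, 2 of length 2, 8 of length 3, 18 of length 4, 12 of length 5. Total 44.

44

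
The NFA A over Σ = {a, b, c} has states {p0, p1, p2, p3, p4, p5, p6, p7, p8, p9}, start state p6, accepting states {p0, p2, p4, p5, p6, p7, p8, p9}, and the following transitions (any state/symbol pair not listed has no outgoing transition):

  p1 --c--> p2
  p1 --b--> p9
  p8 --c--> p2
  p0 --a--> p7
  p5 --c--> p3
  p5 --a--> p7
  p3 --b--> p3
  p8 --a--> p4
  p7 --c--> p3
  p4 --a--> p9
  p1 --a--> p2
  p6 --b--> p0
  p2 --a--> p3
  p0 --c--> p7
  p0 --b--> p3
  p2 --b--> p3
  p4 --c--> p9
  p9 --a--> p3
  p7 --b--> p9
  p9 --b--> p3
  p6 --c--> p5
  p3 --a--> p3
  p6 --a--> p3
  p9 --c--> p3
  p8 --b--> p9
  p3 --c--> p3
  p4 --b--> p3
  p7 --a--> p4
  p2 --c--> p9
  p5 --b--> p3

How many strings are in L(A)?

The useful subgraph on states {p0, p4, p5, p6, p7, p9} is acyclic, so L(A) is finite; the longest accepting path visits 5 useful states, giving maximum string length 4.
Counting accepting paths from p6 by length: 1 of length 0, 2 of length 1, 3 of length 2, 6 of length 3, 6 of length 4. Total 18.

18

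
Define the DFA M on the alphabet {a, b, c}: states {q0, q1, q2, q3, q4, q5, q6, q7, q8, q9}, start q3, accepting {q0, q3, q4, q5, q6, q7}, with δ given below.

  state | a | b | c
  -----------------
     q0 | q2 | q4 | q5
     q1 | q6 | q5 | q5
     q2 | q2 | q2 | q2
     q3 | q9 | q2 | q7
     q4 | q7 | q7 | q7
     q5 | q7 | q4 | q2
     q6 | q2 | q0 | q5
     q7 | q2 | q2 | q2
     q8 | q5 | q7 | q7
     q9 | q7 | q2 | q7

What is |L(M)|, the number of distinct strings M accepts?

4

The useful subgraph on states {q3, q7, q9} is acyclic, so L(M) is finite; the longest accepting path visits 3 useful states, giving maximum string length 2.
Counting accepting paths from q3 by length: 1 of length 0, 1 of length 1, 2 of length 2. Total 4.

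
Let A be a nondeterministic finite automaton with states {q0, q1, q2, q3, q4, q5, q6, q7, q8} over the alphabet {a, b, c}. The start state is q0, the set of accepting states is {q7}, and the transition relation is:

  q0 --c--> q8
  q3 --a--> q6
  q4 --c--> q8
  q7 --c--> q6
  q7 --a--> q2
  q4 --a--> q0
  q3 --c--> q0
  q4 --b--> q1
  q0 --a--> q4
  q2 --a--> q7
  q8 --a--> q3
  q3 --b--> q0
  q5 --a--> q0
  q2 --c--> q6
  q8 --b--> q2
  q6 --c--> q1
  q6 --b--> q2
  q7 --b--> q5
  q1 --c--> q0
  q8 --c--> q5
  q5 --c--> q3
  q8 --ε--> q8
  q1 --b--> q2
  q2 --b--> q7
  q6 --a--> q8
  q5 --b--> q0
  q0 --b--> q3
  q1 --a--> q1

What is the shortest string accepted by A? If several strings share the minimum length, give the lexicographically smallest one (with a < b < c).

cba

A breadth-first search from q0 reaches an accepting state first via the path q0 → q8 → q2 → q7 on input cba.
No string of length < 3 is accepted (BFS exhausts all shorter strings without reaching an accepting state), and cba is the lexicographically least accepting string of length 3.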